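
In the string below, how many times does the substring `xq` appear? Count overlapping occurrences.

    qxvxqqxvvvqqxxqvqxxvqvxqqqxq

4

Sliding a length-2 window over the 28 characters (27 positions):
  position 4–5: xq
  position 14–15: xq
  position 23–24: xq
  position 27–28: xq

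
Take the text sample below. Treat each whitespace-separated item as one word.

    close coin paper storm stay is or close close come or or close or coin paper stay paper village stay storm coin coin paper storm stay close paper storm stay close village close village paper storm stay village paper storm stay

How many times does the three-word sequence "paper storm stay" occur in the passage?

5

Scanning the 39 overlapping trigram windows for "paper storm stay":
  position 3–5: paper storm stay
  position 24–26: paper storm stay
  position 28–30: paper storm stay
  position 35–37: paper storm stay
  position 39–41: paper storm stay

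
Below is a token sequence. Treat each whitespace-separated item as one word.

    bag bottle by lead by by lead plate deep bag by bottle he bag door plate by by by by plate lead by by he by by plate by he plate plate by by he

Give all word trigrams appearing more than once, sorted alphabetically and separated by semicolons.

by by by; by by he; by by plate; lead by by; plate by by

Trigram counts meeting the condition (more than once):
  by by by: 2
  by by he: 2
  by by plate: 2
  lead by by: 2
  plate by by: 2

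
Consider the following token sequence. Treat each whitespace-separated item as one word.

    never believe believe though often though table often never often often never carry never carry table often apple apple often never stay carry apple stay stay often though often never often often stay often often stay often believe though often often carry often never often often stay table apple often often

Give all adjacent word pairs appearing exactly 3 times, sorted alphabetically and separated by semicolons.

Bigram counts meeting the condition (exactly 3 times):
  never often: 3
  often stay: 3
  stay often: 3
  though often: 3

never often; often stay; stay often; though often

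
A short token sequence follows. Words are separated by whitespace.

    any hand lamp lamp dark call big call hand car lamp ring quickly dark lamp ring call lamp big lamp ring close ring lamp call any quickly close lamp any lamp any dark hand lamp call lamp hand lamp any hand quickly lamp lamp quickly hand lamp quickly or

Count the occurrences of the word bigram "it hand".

Scanning the 48 overlapping bigram windows for "it hand":
  (none found)

0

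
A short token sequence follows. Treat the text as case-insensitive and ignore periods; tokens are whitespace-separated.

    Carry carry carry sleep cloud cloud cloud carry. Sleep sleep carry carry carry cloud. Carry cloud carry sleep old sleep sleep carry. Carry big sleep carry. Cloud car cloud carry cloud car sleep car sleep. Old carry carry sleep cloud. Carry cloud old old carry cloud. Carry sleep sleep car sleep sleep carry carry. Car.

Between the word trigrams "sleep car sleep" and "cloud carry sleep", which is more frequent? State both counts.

"sleep car sleep": 2 occurrences
"cloud carry sleep": 3 occurrences

"cloud carry sleep" (3 vs 2)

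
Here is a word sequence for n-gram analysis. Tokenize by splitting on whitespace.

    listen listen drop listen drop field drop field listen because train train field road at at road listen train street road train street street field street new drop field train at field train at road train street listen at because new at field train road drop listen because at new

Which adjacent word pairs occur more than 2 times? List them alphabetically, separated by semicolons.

drop field; field train; train street

Bigram counts meeting the condition (more than 2 times):
  drop field: 3
  field train: 3
  train street: 3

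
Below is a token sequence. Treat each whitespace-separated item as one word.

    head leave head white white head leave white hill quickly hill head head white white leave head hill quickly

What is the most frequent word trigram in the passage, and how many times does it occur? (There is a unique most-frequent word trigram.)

"head white white", 2 times

Trigram frequencies (highest first):
  head white white: 2
  head leave head: 1
  leave head white: 1
  white white head: 1
  white head leave: 1
  head leave white: 1
  … (10 more, each ≤ 1)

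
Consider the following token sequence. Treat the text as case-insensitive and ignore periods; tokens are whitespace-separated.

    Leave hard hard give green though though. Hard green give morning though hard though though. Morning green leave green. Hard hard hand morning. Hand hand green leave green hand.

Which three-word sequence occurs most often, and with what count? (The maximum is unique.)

Trigram frequencies (highest first):
  green leave green: 2
  leave hard hard: 1
  hard hard give: 1
  hard give green: 1
  give green though: 1
  green though though: 1
  … (20 more, each ≤ 1)

"green leave green", 2 times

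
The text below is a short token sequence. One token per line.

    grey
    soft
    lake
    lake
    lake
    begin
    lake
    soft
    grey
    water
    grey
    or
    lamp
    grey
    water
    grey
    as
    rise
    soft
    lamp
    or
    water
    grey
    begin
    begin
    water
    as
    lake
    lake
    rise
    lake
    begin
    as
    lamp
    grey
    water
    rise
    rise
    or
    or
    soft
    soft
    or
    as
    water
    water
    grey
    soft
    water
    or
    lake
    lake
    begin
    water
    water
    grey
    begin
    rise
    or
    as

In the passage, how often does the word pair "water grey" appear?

5

Scanning the 59 overlapping bigram windows for "water grey":
  position 10–11: water grey
  position 15–16: water grey
  position 22–23: water grey
  position 46–47: water grey
  position 55–56: water grey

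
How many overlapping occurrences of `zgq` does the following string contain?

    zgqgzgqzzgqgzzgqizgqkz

Sliding a length-3 window over the 22 characters (20 positions):
  position 1–3: zgq
  position 5–7: zgq
  position 9–11: zgq
  position 14–16: zgq
  position 18–20: zgq

5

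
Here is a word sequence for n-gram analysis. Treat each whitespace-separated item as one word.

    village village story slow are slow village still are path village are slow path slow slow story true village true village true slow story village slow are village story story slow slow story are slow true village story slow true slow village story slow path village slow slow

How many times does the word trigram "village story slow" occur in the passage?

Scanning the 46 overlapping trigram windows for "village story slow":
  position 2–4: village story slow
  position 37–39: village story slow
  position 42–44: village story slow

3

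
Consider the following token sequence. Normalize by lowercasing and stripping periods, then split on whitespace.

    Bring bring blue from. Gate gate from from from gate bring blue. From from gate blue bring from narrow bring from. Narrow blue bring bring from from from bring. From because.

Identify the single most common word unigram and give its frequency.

Unigram frequencies (highest first):
  from: 12
  bring: 8
  blue: 4
  gate: 4
  narrow: 2
  because: 1

"from", 12 times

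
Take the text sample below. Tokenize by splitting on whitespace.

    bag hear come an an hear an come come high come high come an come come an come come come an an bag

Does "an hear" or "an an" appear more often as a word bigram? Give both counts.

"an an" (2 vs 1)

"an hear": 1 occurrence
"an an": 2 occurrences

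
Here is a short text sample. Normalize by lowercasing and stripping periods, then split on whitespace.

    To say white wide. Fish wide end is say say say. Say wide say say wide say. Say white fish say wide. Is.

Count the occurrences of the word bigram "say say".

5

Scanning the 22 overlapping bigram windows for "say say":
  position 9–10: say say
  position 10–11: say say
  position 11–12: say say
  position 14–15: say say
  position 17–18: say say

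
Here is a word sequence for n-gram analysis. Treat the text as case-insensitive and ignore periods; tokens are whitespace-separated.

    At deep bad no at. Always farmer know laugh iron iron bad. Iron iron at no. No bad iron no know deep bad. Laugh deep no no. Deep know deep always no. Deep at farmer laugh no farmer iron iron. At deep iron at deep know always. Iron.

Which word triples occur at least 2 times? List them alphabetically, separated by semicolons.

iron at deep; iron iron at

Trigram counts meeting the condition (at least 2 times):
  iron at deep: 2
  iron iron at: 2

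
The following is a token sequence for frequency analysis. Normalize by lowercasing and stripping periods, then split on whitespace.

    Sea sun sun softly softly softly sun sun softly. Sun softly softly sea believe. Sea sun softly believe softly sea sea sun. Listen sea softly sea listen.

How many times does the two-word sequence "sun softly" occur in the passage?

Scanning the 26 overlapping bigram windows for "sun softly":
  position 3–4: sun softly
  position 8–9: sun softly
  position 10–11: sun softly
  position 16–17: sun softly

4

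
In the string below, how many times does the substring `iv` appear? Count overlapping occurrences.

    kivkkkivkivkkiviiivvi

Sliding a length-2 window over the 21 characters (20 positions):
  position 2–3: iv
  position 7–8: iv
  position 10–11: iv
  position 14–15: iv
  position 18–19: iv

5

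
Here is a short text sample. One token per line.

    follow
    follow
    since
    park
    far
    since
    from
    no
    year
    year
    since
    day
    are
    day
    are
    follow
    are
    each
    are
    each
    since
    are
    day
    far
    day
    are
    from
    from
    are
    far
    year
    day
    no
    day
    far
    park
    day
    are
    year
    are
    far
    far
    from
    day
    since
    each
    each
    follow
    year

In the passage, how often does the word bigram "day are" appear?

Scanning the 48 overlapping bigram windows for "day are":
  position 12–13: day are
  position 14–15: day are
  position 25–26: day are
  position 37–38: day are

4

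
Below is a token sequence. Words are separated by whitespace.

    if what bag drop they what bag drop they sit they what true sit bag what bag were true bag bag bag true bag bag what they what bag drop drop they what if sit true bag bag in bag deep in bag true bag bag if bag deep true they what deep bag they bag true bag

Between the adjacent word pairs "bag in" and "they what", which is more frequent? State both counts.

"they what" (5 vs 1)

"bag in": 1 occurrence
"they what": 5 occurrences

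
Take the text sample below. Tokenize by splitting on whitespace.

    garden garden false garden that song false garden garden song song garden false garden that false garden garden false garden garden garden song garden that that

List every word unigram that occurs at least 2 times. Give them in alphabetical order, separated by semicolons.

Unigram counts meeting the condition (at least 2 times):
  false: 5
  garden: 13
  song: 4
  that: 4

false; garden; song; that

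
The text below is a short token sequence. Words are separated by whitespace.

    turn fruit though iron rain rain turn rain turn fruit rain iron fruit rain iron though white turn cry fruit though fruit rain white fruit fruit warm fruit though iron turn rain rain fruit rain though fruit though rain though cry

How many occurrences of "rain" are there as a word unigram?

Scanning the 41 tokens for "rain":
  position 5: rain
  position 6: rain
  position 8: rain
  position 11: rain
  position 14: rain
  position 23: rain
  position 32: rain
  position 33: rain
  position 35: rain
  position 39: rain

10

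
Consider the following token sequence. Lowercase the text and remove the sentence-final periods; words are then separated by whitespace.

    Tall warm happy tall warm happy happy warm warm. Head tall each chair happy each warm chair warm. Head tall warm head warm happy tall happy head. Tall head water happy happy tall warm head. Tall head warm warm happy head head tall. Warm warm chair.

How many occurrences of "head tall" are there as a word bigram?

Scanning the 45 overlapping bigram windows for "head tall":
  position 10–11: head tall
  position 19–20: head tall
  position 27–28: head tall
  position 35–36: head tall
  position 42–43: head tall

5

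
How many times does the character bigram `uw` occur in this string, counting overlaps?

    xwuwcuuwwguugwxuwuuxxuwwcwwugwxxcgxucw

4

Sliding a length-2 window over the 38 characters (37 positions):
  position 3–4: uw
  position 7–8: uw
  position 16–17: uw
  position 22–23: uw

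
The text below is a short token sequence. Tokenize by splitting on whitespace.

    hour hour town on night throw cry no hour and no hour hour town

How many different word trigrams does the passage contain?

14 tokens → 12 trigram windows in total.
Repeated trigrams (each contributes count−1 duplicates):
  hour hour town: 2
1 duplicate windows → 12 − 1 = 11 distinct.

11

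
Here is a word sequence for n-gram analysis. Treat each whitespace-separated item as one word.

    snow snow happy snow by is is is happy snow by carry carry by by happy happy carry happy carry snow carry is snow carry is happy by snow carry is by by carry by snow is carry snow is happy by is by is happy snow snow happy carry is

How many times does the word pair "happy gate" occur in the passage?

Scanning the 50 overlapping bigram windows for "happy gate":
  (none found)

0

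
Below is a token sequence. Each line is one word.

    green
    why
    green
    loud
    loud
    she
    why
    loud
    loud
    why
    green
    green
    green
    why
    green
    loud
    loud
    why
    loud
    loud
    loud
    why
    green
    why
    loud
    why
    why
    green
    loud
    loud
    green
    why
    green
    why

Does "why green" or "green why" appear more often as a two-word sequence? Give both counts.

"why green": 6 occurrences
"green why": 5 occurrences

"why green" (6 vs 5)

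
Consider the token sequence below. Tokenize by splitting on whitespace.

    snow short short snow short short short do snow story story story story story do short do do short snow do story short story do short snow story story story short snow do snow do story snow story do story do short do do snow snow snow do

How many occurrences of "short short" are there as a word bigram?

3

Scanning the 47 overlapping bigram windows for "short short":
  position 2–3: short short
  position 5–6: short short
  position 6–7: short short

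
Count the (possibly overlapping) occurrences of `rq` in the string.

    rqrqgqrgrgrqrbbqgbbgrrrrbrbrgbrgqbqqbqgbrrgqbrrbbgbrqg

4

Sliding a length-2 window over the 54 characters (53 positions):
  position 1–2: rq
  position 3–4: rq
  position 11–12: rq
  position 52–53: rq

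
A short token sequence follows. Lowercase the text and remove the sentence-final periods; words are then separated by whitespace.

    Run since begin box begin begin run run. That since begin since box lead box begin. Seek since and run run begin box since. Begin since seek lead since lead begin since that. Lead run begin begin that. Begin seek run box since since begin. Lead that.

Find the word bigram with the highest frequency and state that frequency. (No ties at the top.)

Bigram frequencies (highest first):
  since begin: 4
  begin since: 3
  begin box: 2
  box begin: 2
  begin begin: 2
  run run: 2
  … (28 more, each ≤ 2)

"since begin", 4 times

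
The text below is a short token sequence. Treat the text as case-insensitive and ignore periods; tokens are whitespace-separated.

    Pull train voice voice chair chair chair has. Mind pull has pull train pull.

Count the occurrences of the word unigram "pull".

4

Scanning the 14 tokens for "pull":
  position 1: pull
  position 10: pull
  position 12: pull
  position 14: pull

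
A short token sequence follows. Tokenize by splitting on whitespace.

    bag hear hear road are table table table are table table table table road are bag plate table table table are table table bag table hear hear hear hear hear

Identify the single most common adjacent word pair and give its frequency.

Bigram frequencies (highest first):
  table table: 8
  hear hear: 5
  are table: 3
  road are: 2
  table are: 2
  bag hear: 1
  … (8 more, each ≤ 1)

"table table", 8 times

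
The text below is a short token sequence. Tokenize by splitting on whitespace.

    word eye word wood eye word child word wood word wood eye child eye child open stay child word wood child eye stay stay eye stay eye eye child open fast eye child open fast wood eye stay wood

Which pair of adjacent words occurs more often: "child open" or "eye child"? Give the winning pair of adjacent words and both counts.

"eye child" (4 vs 3)

"child open": 3 occurrences
"eye child": 4 occurrences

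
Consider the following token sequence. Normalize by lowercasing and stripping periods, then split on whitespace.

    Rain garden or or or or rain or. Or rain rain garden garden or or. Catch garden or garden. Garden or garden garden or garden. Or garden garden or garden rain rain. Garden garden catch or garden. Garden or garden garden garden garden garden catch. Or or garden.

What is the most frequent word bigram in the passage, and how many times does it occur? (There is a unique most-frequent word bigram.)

"garden garden", 10 times

Bigram frequencies (highest first):
  garden garden: 10
  garden or: 8
  or garden: 8
  or or: 6
  rain garden: 3
  or rain: 2
  … (7 more, each ≤ 2)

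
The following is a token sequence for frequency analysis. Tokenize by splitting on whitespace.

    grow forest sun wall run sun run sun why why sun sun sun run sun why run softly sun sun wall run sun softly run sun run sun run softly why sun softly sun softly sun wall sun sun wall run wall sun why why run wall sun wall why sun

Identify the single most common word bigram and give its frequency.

"run sun", 6 times

Bigram frequencies (highest first):
  run sun: 6
  sun wall: 5
  sun run: 4
  sun sun: 4
  wall run: 3
  sun why: 3
  … (13 more, each ≤ 3)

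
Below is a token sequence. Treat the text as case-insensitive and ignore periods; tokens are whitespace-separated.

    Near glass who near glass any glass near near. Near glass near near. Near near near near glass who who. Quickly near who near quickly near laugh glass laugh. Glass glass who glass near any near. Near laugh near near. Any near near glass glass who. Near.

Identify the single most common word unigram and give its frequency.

"near", 22 times

Unigram frequencies (highest first):
  near: 22
  glass: 11
  who: 6
  any: 3
  laugh: 3
  quickly: 2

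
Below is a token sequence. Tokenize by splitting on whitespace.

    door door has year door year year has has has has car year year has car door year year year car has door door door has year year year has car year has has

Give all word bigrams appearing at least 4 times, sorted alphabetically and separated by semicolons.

Bigram counts meeting the condition (at least 4 times):
  has has: 4
  year has: 4
  year year: 6

has has; year has; year year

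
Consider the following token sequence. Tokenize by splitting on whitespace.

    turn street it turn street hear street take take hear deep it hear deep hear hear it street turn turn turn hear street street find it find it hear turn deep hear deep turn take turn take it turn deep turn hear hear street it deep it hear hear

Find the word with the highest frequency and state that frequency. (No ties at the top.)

"hear", 12 times

Unigram frequencies (highest first):
  hear: 12
  turn: 10
  it: 8
  street: 7
  deep: 6
  take: 4
  … (1 more, each ≤ 2)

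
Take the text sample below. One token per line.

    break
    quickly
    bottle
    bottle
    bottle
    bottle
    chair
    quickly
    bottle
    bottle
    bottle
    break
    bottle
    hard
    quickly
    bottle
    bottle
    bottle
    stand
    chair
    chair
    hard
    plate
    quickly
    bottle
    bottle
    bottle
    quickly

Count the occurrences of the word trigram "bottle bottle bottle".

Scanning the 26 overlapping trigram windows for "bottle bottle bottle":
  position 3–5: bottle bottle bottle
  position 4–6: bottle bottle bottle
  position 9–11: bottle bottle bottle
  position 16–18: bottle bottle bottle
  position 25–27: bottle bottle bottle

5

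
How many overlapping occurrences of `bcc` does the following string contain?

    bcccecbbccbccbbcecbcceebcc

5

Sliding a length-3 window over the 26 characters (24 positions):
  position 1–3: bcc
  position 8–10: bcc
  position 11–13: bcc
  position 19–21: bcc
  position 24–26: bcc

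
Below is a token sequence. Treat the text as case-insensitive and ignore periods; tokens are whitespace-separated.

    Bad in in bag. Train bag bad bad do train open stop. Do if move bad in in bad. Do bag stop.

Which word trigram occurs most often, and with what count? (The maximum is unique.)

"bad in in", 2 times

Trigram frequencies (highest first):
  bad in in: 2
  in in bag: 1
  in bag train: 1
  bag train bag: 1
  train bag bad: 1
  bag bad bad: 1
  … (13 more, each ≤ 1)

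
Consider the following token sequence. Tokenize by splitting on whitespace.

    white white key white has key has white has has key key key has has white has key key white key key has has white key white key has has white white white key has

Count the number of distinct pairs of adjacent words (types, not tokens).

35 tokens → 34 bigram windows in total.
Repeated bigrams (each contributes count−1 duplicates):
  key has: 5
  white key: 5
  has has: 4
  has white: 4
  key key: 4
  has key: 3
  key white: 3
  white has: 3
  … (1 more repeated)
25 duplicate windows → 34 − 25 = 9 distinct.

9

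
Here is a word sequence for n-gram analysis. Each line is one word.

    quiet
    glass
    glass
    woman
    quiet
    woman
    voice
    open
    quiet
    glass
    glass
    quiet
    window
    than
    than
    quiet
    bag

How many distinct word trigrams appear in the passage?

14

17 tokens → 15 trigram windows in total.
Repeated trigrams (each contributes count−1 duplicates):
  quiet glass glass: 2
1 duplicate windows → 15 − 1 = 14 distinct.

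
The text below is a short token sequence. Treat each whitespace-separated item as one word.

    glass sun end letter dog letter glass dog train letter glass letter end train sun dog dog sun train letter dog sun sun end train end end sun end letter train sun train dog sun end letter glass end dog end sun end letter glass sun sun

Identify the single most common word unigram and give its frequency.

Unigram frequencies (highest first):
  sun: 11
  end: 10
  letter: 8
  dog: 7
  train: 6
  glass: 5

"sun", 11 times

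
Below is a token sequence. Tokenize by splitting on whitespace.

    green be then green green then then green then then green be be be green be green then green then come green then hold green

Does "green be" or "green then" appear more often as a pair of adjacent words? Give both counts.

"green then" (5 vs 3)

"green be": 3 occurrences
"green then": 5 occurrences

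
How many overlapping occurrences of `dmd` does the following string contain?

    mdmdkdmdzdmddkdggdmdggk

Sliding a length-3 window over the 23 characters (21 positions):
  position 2–4: dmd
  position 6–8: dmd
  position 10–12: dmd
  position 18–20: dmd

4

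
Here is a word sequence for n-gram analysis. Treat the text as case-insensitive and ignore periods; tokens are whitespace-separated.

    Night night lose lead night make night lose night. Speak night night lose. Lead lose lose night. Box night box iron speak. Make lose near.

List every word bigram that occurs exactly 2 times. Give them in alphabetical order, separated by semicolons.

lose lead; lose night; night box; night night

Bigram counts meeting the condition (exactly 2 times):
  lose lead: 2
  lose night: 2
  night box: 2
  night night: 2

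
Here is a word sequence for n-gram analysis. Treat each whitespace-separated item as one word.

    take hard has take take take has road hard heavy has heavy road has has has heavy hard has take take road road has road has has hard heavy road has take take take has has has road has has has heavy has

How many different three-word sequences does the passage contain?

43 tokens → 41 trigram windows in total.
Repeated trigrams (each contributes count−1 duplicates):
  has has has: 3
  has take take: 3
  road has has: 3
  hard has take: 2
  has has heavy: 2
  has road has: 2
  heavy road has: 2
  take take has: 2
  … (1 more repeated)
12 duplicate windows → 41 − 12 = 29 distinct.

29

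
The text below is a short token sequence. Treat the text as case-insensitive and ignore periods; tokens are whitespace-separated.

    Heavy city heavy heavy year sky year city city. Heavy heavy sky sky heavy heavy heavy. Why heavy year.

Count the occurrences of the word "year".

3

Scanning the 19 tokens for "year":
  position 5: year
  position 7: year
  position 19: year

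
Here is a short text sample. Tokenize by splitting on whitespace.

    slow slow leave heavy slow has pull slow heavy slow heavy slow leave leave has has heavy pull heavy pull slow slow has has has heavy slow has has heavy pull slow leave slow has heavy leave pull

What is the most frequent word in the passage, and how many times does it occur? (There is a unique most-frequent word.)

"slow", 11 times

Unigram frequencies (highest first):
  slow: 11
  has: 9
  heavy: 8
  leave: 5
  pull: 5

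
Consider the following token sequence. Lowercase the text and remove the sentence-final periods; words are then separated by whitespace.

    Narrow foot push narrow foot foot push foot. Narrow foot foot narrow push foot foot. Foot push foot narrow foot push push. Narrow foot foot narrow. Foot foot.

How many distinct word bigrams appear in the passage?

28 tokens → 27 bigram windows in total.
Repeated bigrams (each contributes count−1 duplicates):
  foot foot: 6
  narrow foot: 6
  foot narrow: 4
  foot push: 4
  push foot: 3
  push narrow: 2
19 duplicate windows → 27 − 19 = 8 distinct.

8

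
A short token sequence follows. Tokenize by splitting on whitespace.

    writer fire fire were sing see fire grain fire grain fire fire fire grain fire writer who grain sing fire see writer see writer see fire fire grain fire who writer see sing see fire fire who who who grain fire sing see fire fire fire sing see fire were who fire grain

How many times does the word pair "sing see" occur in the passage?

4

Scanning the 52 overlapping bigram windows for "sing see":
  position 5–6: sing see
  position 33–34: sing see
  position 42–43: sing see
  position 47–48: sing see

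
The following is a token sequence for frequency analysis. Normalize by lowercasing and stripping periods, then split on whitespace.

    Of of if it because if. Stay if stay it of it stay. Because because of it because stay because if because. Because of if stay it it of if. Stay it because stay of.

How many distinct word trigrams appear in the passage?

35 tokens → 33 trigram windows in total.
Repeated trigrams (each contributes count−1 duplicates):
  if stay it: 3
  because because of: 2
  it because stay: 2
  of if stay: 2
5 duplicate windows → 33 − 5 = 28 distinct.

28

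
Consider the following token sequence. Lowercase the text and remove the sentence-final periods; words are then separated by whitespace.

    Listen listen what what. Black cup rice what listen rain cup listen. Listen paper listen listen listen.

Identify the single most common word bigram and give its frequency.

"listen listen", 4 times

Bigram frequencies (highest first):
  listen listen: 4
  listen what: 1
  what what: 1
  what black: 1
  black cup: 1
  cup rice: 1
  … (7 more, each ≤ 1)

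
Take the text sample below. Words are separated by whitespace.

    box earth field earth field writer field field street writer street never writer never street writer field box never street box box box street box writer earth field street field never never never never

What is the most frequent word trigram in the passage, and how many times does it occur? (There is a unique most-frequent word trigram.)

"never never never", 2 times

Trigram frequencies (highest first):
  never never never: 2
  box earth field: 1
  earth field earth: 1
  field earth field: 1
  earth field writer: 1
  field writer field: 1
  … (25 more, each ≤ 1)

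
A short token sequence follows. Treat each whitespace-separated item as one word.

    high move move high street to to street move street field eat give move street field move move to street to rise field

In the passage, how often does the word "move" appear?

6

Scanning the 23 tokens for "move":
  position 2: move
  position 3: move
  position 9: move
  position 14: move
  position 17: move
  position 18: move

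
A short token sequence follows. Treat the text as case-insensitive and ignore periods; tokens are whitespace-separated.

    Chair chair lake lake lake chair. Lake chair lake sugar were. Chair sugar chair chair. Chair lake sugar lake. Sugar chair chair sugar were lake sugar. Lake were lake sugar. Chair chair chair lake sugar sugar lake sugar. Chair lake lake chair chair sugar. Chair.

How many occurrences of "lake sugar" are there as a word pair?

Scanning the 44 overlapping bigram windows for "lake sugar":
  position 9–10: lake sugar
  position 17–18: lake sugar
  position 19–20: lake sugar
  position 25–26: lake sugar
  position 29–30: lake sugar
  position 34–35: lake sugar
  position 37–38: lake sugar

7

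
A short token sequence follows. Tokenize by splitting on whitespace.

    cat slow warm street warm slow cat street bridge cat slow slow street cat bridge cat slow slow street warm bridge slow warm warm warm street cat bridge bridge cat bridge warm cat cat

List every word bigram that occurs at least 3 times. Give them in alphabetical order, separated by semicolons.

Bigram counts meeting the condition (at least 3 times):
  bridge cat: 3
  cat bridge: 3
  cat slow: 3

bridge cat; cat bridge; cat slow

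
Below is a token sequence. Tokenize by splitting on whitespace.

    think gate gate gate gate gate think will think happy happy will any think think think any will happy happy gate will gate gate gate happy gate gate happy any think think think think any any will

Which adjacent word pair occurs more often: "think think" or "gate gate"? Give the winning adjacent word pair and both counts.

"gate gate" (7 vs 5)

"think think": 5 occurrences
"gate gate": 7 occurrences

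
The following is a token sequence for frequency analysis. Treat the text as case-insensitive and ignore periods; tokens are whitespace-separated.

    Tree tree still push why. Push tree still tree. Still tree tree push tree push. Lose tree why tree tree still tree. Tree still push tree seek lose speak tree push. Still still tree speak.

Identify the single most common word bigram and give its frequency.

Bigram frequencies (highest first):
  tree still: 5
  tree tree: 4
  still tree: 4
  push tree: 3
  tree push: 3
  still push: 2
  … (13 more, each ≤ 1)

"tree still", 5 times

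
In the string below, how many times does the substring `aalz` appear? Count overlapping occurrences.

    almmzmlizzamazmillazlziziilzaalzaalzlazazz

Sliding a length-4 window over the 42 characters (39 positions):
  position 29–32: aalz
  position 33–36: aalz

2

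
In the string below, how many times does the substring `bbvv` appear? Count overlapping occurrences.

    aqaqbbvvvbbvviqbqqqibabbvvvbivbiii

Sliding a length-4 window over the 34 characters (31 positions):
  position 5–8: bbvv
  position 10–13: bbvv
  position 23–26: bbvv

3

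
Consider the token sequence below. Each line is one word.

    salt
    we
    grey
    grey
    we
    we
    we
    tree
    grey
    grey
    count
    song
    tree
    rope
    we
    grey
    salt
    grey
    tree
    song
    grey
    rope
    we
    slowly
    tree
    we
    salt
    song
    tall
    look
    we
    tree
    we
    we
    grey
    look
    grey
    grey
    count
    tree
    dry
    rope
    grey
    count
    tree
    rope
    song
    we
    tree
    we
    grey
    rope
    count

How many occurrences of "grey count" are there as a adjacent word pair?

Scanning the 52 overlapping bigram windows for "grey count":
  position 10–11: grey count
  position 38–39: grey count
  position 43–44: grey count

3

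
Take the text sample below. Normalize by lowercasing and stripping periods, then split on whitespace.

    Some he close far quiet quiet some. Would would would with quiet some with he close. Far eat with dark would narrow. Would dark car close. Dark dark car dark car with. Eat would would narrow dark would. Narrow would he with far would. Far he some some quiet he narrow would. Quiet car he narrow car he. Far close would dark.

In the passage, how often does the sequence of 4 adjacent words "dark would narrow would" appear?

2

Scanning the 59 overlapping 4-gram windows for "dark would narrow would":
  position 20–23: dark would narrow would
  position 37–40: dark would narrow would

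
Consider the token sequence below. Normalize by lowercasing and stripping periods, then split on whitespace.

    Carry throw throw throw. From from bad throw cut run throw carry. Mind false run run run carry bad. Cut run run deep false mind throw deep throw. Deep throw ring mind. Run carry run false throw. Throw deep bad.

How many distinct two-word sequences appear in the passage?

30

40 tokens → 39 bigram windows in total.
Repeated bigrams (each contributes count−1 duplicates):
  run run: 3
  throw deep: 3
  throw throw: 3
  cut run: 2
  deep throw: 2
  run carry: 2
9 duplicate windows → 39 − 9 = 30 distinct.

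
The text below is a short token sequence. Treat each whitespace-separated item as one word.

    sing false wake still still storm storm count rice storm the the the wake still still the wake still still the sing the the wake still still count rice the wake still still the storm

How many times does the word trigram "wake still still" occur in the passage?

5

Scanning the 33 overlapping trigram windows for "wake still still":
  position 3–5: wake still still
  position 14–16: wake still still
  position 18–20: wake still still
  position 25–27: wake still still
  position 31–33: wake still still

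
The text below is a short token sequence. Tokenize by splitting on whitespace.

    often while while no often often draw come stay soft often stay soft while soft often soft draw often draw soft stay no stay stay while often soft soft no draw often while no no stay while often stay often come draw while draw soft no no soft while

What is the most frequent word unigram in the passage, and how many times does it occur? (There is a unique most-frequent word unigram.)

Unigram frequencies (highest first):
  often: 10
  soft: 9
  while: 8
  no: 7
  stay: 7
  draw: 6
  … (1 more, each ≤ 2)

"often", 10 times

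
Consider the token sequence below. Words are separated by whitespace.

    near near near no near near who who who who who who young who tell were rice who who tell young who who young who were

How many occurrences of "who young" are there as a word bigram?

Scanning the 25 overlapping bigram windows for "who young":
  position 12–13: who young
  position 23–24: who young

2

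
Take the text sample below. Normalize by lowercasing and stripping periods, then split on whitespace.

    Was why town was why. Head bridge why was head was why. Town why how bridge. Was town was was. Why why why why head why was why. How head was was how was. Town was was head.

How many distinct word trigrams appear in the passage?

32

38 tokens → 36 trigram windows in total.
Repeated trigrams (each contributes count−1 duplicates):
  town was was: 2
  was town was: 2
  was why town: 2
  why why why: 2
4 duplicate windows → 36 − 4 = 32 distinct.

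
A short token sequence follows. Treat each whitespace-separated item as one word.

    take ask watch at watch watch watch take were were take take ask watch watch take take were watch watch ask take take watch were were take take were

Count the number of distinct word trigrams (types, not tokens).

29 tokens → 27 trigram windows in total.
Repeated trigrams (each contributes count−1 duplicates):
  take ask watch: 2
  take take were: 2
  watch watch take: 2
  were take take: 2
  were were take: 2
5 duplicate windows → 27 − 5 = 22 distinct.

22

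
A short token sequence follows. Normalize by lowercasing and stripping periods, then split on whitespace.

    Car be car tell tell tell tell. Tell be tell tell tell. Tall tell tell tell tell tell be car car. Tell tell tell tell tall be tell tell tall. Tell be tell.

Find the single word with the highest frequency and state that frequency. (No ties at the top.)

"tell", 21 times

Unigram frequencies (highest first):
  tell: 21
  be: 5
  car: 4
  tall: 3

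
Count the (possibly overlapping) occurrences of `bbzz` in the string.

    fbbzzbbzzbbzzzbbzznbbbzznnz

5

Sliding a length-4 window over the 27 characters (24 positions):
  position 2–5: bbzz
  position 6–9: bbzz
  position 10–13: bbzz
  position 15–18: bbzz
  position 21–24: bbzz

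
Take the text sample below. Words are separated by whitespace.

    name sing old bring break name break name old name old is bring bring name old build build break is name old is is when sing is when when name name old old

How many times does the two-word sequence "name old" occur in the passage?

5

Scanning the 32 overlapping bigram windows for "name old":
  position 8–9: name old
  position 10–11: name old
  position 15–16: name old
  position 21–22: name old
  position 31–32: name old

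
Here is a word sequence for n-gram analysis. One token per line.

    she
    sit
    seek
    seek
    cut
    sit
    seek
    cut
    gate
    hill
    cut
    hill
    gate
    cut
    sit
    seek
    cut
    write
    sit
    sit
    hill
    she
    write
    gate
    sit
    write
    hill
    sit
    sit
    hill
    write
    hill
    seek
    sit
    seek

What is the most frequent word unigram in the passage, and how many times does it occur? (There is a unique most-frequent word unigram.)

"sit", 9 times

Unigram frequencies (highest first):
  sit: 9
  seek: 6
  hill: 6
  cut: 5
  write: 4
  gate: 3
  … (1 more, each ≤ 2)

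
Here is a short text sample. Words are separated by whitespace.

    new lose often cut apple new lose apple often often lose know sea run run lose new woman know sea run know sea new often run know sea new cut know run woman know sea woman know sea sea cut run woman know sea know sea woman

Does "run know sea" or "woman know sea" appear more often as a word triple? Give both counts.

"woman know sea" (4 vs 2)

"run know sea": 2 occurrences
"woman know sea": 4 occurrences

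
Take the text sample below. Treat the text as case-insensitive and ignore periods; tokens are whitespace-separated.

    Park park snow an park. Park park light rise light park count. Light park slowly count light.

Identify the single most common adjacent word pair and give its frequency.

Bigram frequencies (highest first):
  park park: 3
  light park: 2
  count light: 2
  park snow: 1
  snow an: 1
  an park: 1
  … (6 more, each ≤ 1)

"park park", 3 times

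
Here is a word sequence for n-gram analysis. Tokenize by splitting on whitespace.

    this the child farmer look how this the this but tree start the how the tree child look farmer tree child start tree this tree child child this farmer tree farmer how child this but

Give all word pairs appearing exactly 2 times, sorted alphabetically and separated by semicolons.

Bigram counts meeting the condition (exactly 2 times):
  child this: 2
  farmer tree: 2
  this but: 2
  this the: 2

child this; farmer tree; this but; this the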